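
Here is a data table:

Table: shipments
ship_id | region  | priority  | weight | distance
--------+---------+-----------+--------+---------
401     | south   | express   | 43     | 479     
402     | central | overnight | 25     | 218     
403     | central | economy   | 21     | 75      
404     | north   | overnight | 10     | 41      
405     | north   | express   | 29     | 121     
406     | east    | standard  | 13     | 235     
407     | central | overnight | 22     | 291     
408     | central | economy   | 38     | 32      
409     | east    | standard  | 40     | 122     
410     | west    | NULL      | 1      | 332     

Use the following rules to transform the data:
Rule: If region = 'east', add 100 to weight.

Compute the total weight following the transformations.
442

Step 1: Count records where region = 'east': 2
Step 2: Total bonus added: 2 × 100 = 200
Step 3: Original sum of weight: 242
Step 4: Final sum = 242 + 200 = 442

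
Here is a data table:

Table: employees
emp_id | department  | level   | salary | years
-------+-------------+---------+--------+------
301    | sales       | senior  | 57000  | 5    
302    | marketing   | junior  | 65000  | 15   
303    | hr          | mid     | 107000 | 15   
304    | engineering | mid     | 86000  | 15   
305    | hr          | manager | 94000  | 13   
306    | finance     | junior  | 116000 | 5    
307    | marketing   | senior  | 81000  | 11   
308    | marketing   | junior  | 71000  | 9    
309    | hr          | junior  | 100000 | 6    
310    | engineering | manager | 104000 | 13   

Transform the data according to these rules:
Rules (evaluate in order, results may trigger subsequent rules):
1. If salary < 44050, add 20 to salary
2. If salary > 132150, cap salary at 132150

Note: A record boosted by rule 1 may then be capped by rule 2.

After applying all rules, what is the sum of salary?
881000

Step 1: Apply rule 1 to records with salary < 44050
  - 0 records get bonus of 20
  - Of these, 0 records then exceed 132150 and get capped
Step 2: Apply rule 2 to records with salary > 132150
  - 0 records (original) are capped
Step 3: Calculate final sum = 881000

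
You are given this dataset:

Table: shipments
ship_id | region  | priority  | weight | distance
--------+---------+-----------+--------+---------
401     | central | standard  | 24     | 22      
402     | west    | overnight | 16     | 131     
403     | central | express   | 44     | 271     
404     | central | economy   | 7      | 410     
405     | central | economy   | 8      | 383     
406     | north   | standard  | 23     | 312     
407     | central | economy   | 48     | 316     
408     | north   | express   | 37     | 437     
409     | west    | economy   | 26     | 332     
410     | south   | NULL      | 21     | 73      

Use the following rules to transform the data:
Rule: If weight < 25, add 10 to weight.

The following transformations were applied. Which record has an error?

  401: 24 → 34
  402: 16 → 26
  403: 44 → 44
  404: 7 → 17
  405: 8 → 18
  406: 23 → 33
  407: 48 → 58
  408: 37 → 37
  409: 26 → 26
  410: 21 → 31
Record 407 has an error. The correct transformed value should be 48, not 58.

Step 1: Check each record against the rule
Step 2: Record 407 has weight = 48
Step 3: Since 48 >= 25, the bonus should not have been applied
Step 4: Correct value = 48, but claimed value = 58
Conclusion: Record 407 has the error.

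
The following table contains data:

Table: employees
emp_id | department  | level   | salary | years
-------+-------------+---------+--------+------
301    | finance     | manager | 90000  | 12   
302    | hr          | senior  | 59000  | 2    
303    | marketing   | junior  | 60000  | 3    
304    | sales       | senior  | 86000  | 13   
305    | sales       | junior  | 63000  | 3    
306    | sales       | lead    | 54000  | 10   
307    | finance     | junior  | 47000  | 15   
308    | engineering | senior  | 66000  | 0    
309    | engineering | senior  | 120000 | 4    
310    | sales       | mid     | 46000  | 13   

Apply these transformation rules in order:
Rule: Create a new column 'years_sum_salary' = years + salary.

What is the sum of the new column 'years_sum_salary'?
691075

Step 1: For each record, compute years + salary
Example calculations:
  12 + 90000 = 90012
  2 + 59000 = 59002
  3 + 60000 = 60003
  ...
Step 2: Sum all derived values
Step 3: Total = 691075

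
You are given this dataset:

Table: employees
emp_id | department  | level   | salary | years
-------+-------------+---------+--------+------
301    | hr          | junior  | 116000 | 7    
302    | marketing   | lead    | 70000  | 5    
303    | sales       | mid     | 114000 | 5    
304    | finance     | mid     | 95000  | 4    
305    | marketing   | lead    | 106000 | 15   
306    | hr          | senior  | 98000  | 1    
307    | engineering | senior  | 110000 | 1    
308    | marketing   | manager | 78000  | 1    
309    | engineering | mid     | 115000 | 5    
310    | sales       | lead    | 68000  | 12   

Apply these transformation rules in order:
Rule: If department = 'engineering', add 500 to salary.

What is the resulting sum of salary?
971000

Step 1: Count records where department = 'engineering': 2
Step 2: Total bonus added: 2 × 500 = 1000
Step 3: Original sum of salary: 970000
Step 4: Final sum = 970000 + 1000 = 971000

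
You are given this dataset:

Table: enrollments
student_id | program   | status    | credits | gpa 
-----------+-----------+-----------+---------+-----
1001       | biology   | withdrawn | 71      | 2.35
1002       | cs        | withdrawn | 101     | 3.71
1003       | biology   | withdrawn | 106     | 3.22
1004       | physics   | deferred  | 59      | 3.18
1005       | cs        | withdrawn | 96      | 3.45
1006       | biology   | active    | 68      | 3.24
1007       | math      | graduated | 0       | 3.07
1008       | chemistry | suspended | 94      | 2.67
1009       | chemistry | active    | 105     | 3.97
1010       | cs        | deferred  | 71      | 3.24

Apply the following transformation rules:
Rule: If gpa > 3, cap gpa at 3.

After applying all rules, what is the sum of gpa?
29.02

Step 1: 8 records have gpa > 3
Step 2: These records originally summed to 27.08
Step 3: After capping: 8 × 3 = 24
Step 4: Unaffected records sum: 5.02
Step 5: Final sum = 24 + 5.02 = 29.02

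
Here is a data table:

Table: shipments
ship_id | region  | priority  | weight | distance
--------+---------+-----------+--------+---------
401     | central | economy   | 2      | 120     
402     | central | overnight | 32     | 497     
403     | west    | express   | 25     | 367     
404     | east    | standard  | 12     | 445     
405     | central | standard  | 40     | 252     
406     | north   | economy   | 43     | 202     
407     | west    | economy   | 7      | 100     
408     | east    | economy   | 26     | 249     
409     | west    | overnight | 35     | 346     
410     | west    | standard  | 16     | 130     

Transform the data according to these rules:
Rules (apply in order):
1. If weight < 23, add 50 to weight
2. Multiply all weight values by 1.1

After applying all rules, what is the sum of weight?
481.8

Step 1: Apply Rule 1 - Add 50 to records with weight < 23
  - 4 records affected: 37 + (4 × 50) = 237
  - Unaffected records: 201
  - Sum after Rule 1: 438
Step 2: Apply Rule 2 - Multiply all by 1.1
  - 438 × 1.1 = 481.8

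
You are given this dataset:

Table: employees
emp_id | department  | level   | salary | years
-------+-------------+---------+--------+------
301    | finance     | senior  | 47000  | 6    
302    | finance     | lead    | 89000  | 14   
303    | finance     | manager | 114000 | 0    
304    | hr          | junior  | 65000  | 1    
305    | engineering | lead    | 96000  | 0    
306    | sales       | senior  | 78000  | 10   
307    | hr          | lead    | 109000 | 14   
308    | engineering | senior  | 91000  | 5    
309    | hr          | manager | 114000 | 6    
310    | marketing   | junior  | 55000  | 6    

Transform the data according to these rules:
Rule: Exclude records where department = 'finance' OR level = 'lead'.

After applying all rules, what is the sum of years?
28

Step 1: Find records where department = 'finance' OR level = 'lead'
Step 2: 5 records match, summing to 34
Step 3: Original sum: 62
Step 4: Remaining sum = 62 - 34 = 28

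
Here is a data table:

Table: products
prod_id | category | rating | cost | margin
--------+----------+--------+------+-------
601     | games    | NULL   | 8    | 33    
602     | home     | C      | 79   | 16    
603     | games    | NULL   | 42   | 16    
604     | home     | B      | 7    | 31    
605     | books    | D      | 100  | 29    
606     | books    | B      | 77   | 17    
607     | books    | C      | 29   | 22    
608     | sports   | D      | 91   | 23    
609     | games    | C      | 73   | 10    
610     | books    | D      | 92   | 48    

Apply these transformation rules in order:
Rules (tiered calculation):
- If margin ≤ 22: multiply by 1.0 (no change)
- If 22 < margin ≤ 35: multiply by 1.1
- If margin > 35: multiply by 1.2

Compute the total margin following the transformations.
266.2

Step 1: Tier 1 (margin ≤ 22): 5 records, sum = 81 × 1.0 = 81.0
Step 2: Tier 2 (22 < margin ≤ 35): 4 records, sum = 116 × 1.1 = 127.6
Step 3: Tier 3 (margin > 35): 1 records, sum = 48 × 1.2 = 57.6
Step 4: Final sum = 81.0 + 127.6 + 57.6 = 266.2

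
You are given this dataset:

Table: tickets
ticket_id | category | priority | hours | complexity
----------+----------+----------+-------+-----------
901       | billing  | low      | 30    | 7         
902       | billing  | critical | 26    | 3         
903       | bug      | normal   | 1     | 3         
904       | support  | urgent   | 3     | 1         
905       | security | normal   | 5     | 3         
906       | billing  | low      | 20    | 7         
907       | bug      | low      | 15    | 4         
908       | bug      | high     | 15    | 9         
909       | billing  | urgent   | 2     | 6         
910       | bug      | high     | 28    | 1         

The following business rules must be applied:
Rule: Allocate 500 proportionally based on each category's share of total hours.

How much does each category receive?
billing: 268.97, bug: 203.45, security: 17.24, support: 10.34

Step 1: Calculate total hours = 145
Step 2: Calculate each category's proportion:
  billing: 78/145 = 53.79% → 268.97
  bug: 59/145 = 40.69% → 203.45
  security: 5/145 = 3.45% → 17.24
  support: 3/145 = 2.07% → 10.34
Step 3: Verify: sum of allocations ≈ 500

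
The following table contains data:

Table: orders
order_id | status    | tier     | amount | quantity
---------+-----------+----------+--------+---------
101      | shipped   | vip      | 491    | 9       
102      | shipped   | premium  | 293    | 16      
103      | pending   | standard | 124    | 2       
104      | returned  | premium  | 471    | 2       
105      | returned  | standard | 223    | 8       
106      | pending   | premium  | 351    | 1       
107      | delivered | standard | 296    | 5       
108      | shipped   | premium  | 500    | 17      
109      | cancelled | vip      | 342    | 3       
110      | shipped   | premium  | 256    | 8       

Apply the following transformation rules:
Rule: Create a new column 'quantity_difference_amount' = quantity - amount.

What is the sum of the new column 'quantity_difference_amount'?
-3276

Step 1: For each record, compute quantity - amount
Example calculations:
  9 - 491 = -482
  16 - 293 = -277
  2 - 124 = -122
  ...
Step 2: Sum all derived values
Step 3: Total = -3276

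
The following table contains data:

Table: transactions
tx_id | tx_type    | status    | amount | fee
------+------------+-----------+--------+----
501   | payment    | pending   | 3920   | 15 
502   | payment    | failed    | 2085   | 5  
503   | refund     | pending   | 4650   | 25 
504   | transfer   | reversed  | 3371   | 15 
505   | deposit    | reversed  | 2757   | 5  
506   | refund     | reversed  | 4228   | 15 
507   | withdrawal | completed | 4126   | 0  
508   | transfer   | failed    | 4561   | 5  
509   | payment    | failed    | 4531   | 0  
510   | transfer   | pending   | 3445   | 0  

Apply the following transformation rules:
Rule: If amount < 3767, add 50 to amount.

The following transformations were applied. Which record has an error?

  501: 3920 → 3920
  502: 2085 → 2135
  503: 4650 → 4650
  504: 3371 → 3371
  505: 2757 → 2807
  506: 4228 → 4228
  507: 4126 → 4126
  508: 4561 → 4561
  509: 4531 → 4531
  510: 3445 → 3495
Record 504 has an error. The correct transformed value should be 3421, not 3371.

Step 1: Check each record against the rule
Step 2: Record 504 has amount = 3371
Step 3: Since 3371 < 3767, the bonus should have been applied
Step 4: Correct value = 3421, but claimed value = 3371
Conclusion: Record 504 has the error.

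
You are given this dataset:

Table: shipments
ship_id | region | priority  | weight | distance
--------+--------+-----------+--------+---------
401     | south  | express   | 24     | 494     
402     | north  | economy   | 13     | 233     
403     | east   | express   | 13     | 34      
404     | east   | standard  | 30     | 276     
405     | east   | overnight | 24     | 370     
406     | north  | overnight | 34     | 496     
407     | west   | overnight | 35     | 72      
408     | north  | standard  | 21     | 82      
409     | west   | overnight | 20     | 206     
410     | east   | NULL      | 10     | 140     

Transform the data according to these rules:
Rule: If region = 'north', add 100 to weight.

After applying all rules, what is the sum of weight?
524

Step 1: Count records where region = 'north': 3
Step 2: Total bonus added: 3 × 100 = 300
Step 3: Original sum of weight: 224
Step 4: Final sum = 224 + 300 = 524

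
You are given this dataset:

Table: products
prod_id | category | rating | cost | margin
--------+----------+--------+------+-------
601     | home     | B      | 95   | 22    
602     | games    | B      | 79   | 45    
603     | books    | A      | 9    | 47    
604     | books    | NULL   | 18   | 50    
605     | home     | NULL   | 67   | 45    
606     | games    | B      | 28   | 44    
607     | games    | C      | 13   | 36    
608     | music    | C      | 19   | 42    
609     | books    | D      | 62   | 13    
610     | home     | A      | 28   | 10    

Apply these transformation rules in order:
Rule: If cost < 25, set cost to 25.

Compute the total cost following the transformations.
459

Step 1: 4 records have cost < 25
Step 2: These records originally summed to 59
Step 3: After setting to minimum: 4 × 25 = 100
Step 4: Unaffected records sum: 359
Step 5: Final sum = 100 + 359 = 459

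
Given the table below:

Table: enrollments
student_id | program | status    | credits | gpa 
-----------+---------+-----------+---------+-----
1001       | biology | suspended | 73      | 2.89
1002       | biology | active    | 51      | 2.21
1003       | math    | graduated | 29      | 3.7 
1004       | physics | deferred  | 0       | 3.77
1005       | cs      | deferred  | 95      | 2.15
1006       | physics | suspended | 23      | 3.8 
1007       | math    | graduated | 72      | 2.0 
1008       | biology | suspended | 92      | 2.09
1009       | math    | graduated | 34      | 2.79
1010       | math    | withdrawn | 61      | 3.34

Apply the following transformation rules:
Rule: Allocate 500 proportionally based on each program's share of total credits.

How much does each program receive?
biology: 203.77, cs: 89.62, math: 184.91, physics: 21.7

Step 1: Calculate total credits = 530
Step 2: Calculate each program's proportion:
  biology: 216/530 = 40.75% → 203.77
  cs: 95/530 = 17.92% → 89.62
  math: 196/530 = 36.98% → 184.91
  physics: 23/530 = 4.34% → 21.7
Step 3: Verify: sum of allocations ≈ 500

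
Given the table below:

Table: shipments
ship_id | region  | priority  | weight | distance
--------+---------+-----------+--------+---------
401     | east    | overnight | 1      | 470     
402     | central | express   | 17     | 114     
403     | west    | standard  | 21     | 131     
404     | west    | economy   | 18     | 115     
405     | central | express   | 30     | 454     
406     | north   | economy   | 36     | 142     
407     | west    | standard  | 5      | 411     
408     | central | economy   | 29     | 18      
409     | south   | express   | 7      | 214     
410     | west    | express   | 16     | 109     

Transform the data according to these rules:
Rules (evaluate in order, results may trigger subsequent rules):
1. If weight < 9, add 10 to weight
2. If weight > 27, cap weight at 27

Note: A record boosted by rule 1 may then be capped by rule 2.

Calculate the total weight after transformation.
196

Step 1: Apply rule 1 to records with weight < 9
  - 3 records get bonus of 10
  - Of these, 0 records then exceed 27 and get capped
Step 2: Apply rule 2 to records with weight > 27
  - 3 records (original) are capped
Step 3: Calculate final sum = 196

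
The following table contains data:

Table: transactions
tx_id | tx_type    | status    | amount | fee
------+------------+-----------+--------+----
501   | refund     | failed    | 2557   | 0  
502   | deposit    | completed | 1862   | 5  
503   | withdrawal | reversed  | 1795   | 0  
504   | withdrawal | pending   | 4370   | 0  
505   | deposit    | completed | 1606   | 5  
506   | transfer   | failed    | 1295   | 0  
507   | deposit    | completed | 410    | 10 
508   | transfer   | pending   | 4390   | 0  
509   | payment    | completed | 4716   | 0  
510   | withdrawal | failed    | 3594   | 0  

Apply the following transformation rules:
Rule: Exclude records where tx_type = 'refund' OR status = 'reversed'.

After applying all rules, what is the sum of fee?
20

Step 1: Find records where tx_type = 'refund' OR status = 'reversed'
Step 2: 2 records match, summing to 0
Step 3: Original sum: 20
Step 4: Remaining sum = 20 - 0 = 20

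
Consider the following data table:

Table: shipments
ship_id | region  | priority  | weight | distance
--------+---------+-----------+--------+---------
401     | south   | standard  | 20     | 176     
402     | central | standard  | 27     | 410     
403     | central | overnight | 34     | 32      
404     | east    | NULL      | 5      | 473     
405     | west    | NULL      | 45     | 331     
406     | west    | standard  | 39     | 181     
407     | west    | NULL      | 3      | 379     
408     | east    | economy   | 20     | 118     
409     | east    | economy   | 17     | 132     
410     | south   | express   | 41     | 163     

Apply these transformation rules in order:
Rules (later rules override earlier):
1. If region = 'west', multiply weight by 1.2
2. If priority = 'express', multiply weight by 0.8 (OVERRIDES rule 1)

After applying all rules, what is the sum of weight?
260.2

Step 1: Rule 2 takes priority for records with priority = 'express'
  - 1 records: 41 × 0.8 = 32.8
Step 2: Rule 1 applies to remaining records with region = 'west'
  - 3 records: 87 × 1.2 = 104.4
Step 3: Other records unchanged: 123
Step 4: Final sum = 32.8 + 104.4 + 123 = 260.2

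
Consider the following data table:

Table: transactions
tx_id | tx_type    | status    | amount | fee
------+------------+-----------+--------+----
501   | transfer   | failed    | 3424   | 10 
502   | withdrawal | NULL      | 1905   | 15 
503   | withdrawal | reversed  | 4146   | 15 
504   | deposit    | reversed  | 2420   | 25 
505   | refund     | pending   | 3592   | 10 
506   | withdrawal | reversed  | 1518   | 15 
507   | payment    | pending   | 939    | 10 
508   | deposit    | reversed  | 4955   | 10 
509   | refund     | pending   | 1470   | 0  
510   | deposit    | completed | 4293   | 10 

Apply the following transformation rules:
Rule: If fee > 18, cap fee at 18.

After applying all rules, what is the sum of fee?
113

Step 1: 1 records have fee > 18
Step 2: These records originally summed to 25
Step 3: After capping: 1 × 18 = 18
Step 4: Unaffected records sum: 95
Step 5: Final sum = 18 + 95 = 113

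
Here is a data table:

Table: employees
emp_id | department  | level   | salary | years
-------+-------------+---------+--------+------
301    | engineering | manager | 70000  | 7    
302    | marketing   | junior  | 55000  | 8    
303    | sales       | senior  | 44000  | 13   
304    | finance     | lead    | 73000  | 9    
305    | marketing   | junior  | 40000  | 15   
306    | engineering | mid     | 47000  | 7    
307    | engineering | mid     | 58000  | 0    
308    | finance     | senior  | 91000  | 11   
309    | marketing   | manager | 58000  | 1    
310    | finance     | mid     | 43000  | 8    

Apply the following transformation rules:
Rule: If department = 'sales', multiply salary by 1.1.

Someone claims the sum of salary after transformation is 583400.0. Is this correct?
Yes, the result is correct.

Step 1: Calculate the correct sum after transformation
Step 2: Apply multiplier 1.1 to records where department = 'sales'
Step 3: Correct result = 583400.0
Step 4: Claimed result = 583400.0
Step 5: 583400.0 = 583400.0 ✓
Conclusion: The claimed result is correct.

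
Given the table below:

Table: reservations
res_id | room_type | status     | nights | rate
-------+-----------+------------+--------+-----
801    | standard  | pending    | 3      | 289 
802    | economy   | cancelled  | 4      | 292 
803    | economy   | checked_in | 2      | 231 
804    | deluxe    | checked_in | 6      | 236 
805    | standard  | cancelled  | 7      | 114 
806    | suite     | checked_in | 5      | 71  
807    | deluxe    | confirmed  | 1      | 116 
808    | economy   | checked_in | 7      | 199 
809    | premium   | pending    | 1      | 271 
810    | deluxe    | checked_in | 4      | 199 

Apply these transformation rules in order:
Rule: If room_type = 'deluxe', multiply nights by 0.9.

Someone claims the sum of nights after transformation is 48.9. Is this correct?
No, the correct result is 38.9.

Step 1: Calculate the correct sum after transformation
Step 2: Apply multiplier 0.9 to records where room_type = 'deluxe'
Step 3: Correct result = 38.9
Step 4: Claimed result = 48.9
Step 5: 38.9 ≠ 48.9
Conclusion: The claimed result is incorrect. The correct answer is 38.9.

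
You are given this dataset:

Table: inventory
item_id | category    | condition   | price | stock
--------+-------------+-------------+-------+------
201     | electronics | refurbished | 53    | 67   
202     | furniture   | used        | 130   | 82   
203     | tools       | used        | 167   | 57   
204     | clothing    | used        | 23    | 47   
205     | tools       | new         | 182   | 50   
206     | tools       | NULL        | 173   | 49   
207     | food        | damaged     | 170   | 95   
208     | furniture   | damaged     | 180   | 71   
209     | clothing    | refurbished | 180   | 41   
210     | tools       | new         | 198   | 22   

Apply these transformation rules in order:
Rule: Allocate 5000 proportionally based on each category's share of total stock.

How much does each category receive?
clothing: 757.31, electronics: 576.59, food: 817.56, furniture: 1316.7, tools: 1531.84

Step 1: Calculate total stock = 581
Step 2: Calculate each category's proportion:
  clothing: 88/581 = 15.15% → 757.31
  electronics: 67/581 = 11.53% → 576.59
  food: 95/581 = 16.35% → 817.56
  furniture: 153/581 = 26.33% → 1316.7
  tools: 178/581 = 30.64% → 1531.84
Step 3: Verify: sum of allocations ≈ 5000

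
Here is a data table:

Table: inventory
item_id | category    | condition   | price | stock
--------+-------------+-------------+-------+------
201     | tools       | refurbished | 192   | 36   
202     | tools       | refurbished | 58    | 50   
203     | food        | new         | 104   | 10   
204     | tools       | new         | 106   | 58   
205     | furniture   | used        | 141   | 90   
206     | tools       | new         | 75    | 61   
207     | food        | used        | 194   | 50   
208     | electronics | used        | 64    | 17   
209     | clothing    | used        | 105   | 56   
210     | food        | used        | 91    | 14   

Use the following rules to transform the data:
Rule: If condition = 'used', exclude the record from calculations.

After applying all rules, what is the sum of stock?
215

Step 1: Identify records where condition = 'used'
Step 2: The excluded records sum to 227
Step 3: Original total stock = 442
Step 4: Remaining total = 442 - 227 = 215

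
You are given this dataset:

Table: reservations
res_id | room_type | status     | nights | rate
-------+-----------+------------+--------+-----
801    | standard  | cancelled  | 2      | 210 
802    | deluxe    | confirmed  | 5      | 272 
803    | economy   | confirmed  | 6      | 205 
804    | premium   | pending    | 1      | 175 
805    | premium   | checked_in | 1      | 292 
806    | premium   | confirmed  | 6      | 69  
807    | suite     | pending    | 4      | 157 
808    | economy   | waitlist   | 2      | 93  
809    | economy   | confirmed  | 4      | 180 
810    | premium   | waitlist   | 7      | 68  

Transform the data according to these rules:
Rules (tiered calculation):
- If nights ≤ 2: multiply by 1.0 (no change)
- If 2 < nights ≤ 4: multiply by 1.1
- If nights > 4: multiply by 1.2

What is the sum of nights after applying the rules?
43.6

Step 1: Tier 1 (nights ≤ 2): 4 records, sum = 6 × 1.0 = 6.0
Step 2: Tier 2 (2 < nights ≤ 4): 2 records, sum = 8 × 1.1 = 8.8
Step 3: Tier 3 (nights > 4): 4 records, sum = 24 × 1.2 = 28.8
Step 4: Final sum = 6.0 + 8.8 + 28.8 = 43.6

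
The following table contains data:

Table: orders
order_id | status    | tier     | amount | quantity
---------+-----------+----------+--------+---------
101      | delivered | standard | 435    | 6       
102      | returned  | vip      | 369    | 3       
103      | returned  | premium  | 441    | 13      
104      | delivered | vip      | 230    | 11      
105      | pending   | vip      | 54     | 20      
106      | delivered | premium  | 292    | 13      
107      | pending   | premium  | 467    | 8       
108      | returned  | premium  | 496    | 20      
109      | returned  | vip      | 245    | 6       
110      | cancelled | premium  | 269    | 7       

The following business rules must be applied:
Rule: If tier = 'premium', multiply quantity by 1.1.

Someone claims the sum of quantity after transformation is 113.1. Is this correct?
Yes, the result is correct.

Step 1: Calculate the correct sum after transformation
Step 2: Apply multiplier 1.1 to records where tier = 'premium'
Step 3: Correct result = 113.1
Step 4: Claimed result = 113.1
Step 5: 113.1 = 113.1 ✓
Conclusion: The claimed result is correct.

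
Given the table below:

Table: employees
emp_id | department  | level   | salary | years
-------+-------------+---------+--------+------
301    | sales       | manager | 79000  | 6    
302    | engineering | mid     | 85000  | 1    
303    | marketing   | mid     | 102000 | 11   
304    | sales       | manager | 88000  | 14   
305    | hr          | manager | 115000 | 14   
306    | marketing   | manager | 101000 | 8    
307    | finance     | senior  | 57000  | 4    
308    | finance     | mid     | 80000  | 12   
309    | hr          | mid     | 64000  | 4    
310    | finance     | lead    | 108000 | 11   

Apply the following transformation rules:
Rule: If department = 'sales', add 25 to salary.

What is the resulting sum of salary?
879050

Step 1: Count records where department = 'sales': 2
Step 2: Total bonus added: 2 × 25 = 50
Step 3: Original sum of salary: 879000
Step 4: Final sum = 879000 + 50 = 879050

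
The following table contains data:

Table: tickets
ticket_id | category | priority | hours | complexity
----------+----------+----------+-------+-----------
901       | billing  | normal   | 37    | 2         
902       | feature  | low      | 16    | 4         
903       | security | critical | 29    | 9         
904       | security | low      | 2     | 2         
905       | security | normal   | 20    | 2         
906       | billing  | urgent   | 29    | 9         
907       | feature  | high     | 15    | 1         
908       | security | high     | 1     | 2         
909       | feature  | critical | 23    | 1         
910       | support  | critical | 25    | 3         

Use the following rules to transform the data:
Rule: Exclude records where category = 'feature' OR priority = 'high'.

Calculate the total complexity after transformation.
27

Step 1: Find records where category = 'feature' OR priority = 'high'
Step 2: 4 records match, summing to 8
Step 3: Original sum: 35
Step 4: Remaining sum = 35 - 8 = 27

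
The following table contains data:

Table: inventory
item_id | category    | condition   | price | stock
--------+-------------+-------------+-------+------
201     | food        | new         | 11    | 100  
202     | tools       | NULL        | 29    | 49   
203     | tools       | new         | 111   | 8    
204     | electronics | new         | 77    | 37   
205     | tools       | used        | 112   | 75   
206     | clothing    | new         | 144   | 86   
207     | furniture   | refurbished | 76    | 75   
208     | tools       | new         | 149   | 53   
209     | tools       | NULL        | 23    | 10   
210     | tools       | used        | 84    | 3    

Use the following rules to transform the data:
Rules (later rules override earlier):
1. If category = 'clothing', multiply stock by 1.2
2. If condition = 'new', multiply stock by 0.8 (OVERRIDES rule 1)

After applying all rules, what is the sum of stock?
439.2

Step 1: Rule 2 takes priority for records with condition = 'new'
  - 5 records: 284 × 0.8 = 227.2
Step 2: Rule 1 applies to remaining records with category = 'clothing'
  - 0 records: 0 × 1.2 = 0.0
Step 3: Other records unchanged: 212
Step 4: Final sum = 227.2 + 0.0 + 212 = 439.2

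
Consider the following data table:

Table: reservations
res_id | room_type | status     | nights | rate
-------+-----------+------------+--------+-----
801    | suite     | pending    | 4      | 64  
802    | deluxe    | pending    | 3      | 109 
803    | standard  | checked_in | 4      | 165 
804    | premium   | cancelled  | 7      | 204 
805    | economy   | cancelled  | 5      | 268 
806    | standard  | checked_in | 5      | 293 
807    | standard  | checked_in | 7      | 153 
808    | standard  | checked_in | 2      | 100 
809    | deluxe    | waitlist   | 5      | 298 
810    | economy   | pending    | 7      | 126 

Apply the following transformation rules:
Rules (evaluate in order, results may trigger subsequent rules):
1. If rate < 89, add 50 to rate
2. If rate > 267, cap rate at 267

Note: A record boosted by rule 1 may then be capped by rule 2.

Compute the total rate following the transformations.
1772

Step 1: Apply rule 1 to records with rate < 89
  - 1 records get bonus of 50
  - Of these, 0 records then exceed 267 and get capped
Step 2: Apply rule 2 to records with rate > 267
  - 3 records (original) are capped
Step 3: Calculate final sum = 1772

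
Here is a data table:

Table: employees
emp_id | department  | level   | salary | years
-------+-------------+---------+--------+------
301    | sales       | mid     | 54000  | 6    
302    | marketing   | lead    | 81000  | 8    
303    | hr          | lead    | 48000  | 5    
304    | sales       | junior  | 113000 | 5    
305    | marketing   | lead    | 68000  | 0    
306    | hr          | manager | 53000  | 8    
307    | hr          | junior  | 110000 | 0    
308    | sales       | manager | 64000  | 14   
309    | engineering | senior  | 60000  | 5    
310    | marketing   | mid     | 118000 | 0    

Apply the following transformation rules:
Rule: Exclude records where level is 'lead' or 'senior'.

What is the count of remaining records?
6

Step 1: Count records to exclude
  - 3 (lead) + 1 (senior) = 4 records
Step 2: Total records: 10
Step 3: Remaining = 10 - 4 = 6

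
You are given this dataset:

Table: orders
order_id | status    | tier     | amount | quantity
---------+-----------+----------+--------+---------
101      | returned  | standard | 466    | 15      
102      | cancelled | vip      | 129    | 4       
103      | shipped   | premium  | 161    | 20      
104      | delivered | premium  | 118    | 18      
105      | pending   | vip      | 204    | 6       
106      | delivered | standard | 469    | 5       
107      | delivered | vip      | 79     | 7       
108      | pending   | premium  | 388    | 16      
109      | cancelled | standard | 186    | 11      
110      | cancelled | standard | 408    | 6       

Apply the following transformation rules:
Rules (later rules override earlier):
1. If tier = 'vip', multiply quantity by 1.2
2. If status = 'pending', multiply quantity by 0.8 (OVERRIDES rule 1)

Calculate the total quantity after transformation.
105.8

Step 1: Rule 2 takes priority for records with status = 'pending'
  - 2 records: 22 × 0.8 = 17.6
Step 2: Rule 1 applies to remaining records with tier = 'vip'
  - 2 records: 11 × 1.2 = 13.2
Step 3: Other records unchanged: 75
Step 4: Final sum = 17.6 + 13.2 + 75 = 105.8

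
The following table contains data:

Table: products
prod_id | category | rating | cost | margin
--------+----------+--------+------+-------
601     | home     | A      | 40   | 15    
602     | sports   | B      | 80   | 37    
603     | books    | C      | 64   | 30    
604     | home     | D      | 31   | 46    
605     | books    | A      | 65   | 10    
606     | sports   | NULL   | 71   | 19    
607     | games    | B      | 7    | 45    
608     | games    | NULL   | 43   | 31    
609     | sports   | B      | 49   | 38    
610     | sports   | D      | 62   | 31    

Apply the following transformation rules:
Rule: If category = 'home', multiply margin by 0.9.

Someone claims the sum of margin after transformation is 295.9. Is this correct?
Yes, the result is correct.

Step 1: Calculate the correct sum after transformation
Step 2: Apply multiplier 0.9 to records where category = 'home'
Step 3: Correct result = 295.9
Step 4: Claimed result = 295.9
Step 5: 295.9 = 295.9 ✓
Conclusion: The claimed result is correct.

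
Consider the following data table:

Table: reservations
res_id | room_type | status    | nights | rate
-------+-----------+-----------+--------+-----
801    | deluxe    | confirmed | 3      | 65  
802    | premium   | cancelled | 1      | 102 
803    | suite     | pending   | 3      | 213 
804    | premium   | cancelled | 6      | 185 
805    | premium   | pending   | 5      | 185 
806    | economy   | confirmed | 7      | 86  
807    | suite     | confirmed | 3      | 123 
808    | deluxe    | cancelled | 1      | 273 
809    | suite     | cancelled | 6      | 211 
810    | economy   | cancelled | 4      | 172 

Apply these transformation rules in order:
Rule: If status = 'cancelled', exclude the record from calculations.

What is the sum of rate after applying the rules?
672

Step 1: Identify records where status = 'cancelled'
Step 2: The excluded records sum to 943
Step 3: Original total rate = 1615
Step 4: Remaining total = 1615 - 943 = 672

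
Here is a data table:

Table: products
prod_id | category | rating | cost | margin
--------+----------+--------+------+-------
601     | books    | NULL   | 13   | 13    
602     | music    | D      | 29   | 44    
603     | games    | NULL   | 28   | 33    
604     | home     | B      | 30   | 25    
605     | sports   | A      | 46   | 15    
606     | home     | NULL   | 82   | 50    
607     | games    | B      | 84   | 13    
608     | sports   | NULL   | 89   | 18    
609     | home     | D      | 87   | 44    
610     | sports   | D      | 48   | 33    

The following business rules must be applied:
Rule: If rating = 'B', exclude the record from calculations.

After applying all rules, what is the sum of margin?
250

Step 1: Identify records where rating = 'B'
Step 2: The excluded records sum to 38
Step 3: Original total margin = 288
Step 4: Remaining total = 288 - 38 = 250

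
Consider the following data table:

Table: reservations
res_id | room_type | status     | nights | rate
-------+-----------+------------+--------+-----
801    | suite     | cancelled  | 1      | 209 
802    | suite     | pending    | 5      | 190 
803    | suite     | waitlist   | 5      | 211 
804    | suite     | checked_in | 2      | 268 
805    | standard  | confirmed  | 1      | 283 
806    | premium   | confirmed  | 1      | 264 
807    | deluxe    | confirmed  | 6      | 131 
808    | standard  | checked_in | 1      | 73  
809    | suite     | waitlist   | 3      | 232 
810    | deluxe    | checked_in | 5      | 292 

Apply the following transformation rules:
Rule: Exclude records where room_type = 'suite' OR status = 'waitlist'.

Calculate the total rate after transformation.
1043

Step 1: Find records where room_type = 'suite' OR status = 'waitlist'
Step 2: 5 records match, summing to 1110
Step 3: Original sum: 2153
Step 4: Remaining sum = 2153 - 1110 = 1043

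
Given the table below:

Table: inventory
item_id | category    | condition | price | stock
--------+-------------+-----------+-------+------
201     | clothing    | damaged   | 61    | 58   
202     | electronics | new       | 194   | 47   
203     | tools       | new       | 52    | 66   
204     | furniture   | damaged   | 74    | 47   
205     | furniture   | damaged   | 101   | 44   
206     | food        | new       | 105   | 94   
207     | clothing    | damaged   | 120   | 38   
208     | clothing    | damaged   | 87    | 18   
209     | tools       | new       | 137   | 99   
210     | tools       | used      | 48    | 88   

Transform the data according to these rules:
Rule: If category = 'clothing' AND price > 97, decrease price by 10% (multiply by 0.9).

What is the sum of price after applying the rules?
967.0

Step 1: Find records where category = 'clothing' AND price > 97
Step 2: 1 records match, summing to 120
Step 3: After multiplier: 120 × 0.9 = 108.0
Step 4: Unaffected records sum: 859
Step 5: Final sum = 108.0 + 859 = 967.0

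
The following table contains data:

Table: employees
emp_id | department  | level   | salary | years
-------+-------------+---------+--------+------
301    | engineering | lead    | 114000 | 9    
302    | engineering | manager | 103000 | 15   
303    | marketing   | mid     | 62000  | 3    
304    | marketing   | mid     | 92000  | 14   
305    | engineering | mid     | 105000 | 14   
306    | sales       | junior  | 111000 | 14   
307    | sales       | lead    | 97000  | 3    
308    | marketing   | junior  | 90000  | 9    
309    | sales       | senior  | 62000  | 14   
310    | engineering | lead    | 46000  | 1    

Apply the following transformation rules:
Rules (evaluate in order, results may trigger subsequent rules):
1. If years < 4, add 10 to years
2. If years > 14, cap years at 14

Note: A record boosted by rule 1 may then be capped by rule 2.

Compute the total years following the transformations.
125

Step 1: Apply rule 1 to records with years < 4
  - 3 records get bonus of 10
  - Of these, 0 records then exceed 14 and get capped
Step 2: Apply rule 2 to records with years > 14
  - 1 records (original) are capped
Step 3: Calculate final sum = 125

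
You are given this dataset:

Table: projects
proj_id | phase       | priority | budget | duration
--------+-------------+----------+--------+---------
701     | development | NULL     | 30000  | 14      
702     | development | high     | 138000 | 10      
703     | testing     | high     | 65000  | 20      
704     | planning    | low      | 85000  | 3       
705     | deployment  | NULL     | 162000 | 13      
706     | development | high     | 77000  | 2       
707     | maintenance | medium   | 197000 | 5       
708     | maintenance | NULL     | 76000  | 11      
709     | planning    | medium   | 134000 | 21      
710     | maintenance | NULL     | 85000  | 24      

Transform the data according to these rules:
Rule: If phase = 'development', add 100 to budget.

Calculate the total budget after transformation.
1049300

Step 1: Count records where phase = 'development': 3
Step 2: Total bonus added: 3 × 100 = 300
Step 3: Original sum of budget: 1049000
Step 4: Final sum = 1049000 + 300 = 1049300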